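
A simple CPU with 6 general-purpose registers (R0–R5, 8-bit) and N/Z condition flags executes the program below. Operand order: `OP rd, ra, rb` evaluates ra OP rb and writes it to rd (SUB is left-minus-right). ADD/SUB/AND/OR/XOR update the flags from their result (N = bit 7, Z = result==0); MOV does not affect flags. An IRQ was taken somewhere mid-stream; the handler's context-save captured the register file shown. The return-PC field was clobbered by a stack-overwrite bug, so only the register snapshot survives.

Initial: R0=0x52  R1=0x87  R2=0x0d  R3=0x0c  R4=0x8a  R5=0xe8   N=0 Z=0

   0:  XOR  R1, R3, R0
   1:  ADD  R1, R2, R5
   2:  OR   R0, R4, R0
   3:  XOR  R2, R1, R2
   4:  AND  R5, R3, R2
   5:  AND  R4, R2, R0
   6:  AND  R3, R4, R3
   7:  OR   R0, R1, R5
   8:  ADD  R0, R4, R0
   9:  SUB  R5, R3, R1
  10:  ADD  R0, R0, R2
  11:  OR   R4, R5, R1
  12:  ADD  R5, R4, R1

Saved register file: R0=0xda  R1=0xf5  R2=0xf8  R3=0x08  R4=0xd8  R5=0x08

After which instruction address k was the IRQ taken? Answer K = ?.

after  0: R0=0x52 R1=0x5e R2=0x0d R3=0x0c R4=0x8a R5=0xe8  N=0 Z=0
after  1: R0=0x52 R1=0xf5 R2=0x0d R3=0x0c R4=0x8a R5=0xe8  N=1 Z=0
after  2: R0=0xda R1=0xf5 R2=0x0d R3=0x0c R4=0x8a R5=0xe8  N=1 Z=0
after  3: R0=0xda R1=0xf5 R2=0xf8 R3=0x0c R4=0x8a R5=0xe8  N=1 Z=0
after  4: R0=0xda R1=0xf5 R2=0xf8 R3=0x0c R4=0x8a R5=0x08  N=0 Z=0
after  5: R0=0xda R1=0xf5 R2=0xf8 R3=0x0c R4=0xd8 R5=0x08  N=1 Z=0
after  6: R0=0xda R1=0xf5 R2=0xf8 R3=0x08 R4=0xd8 R5=0x08  N=0 Z=0
-- IRQ taken; context saved, return-PC = 7 --

K = 6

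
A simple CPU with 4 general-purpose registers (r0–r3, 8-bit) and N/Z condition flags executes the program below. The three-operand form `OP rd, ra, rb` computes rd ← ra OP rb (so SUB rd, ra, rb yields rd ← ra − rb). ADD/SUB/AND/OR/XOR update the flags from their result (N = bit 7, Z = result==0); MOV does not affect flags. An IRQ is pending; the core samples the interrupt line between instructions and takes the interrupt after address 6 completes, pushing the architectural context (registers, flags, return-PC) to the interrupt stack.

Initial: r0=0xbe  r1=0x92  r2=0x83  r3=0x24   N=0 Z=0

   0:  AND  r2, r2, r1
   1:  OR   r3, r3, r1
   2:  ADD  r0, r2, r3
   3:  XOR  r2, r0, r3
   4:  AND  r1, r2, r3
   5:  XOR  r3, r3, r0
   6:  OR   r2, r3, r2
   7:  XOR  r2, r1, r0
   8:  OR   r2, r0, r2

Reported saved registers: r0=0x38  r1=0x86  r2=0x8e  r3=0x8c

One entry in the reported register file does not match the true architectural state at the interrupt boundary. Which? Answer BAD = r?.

BAD = r3

after  0: r0=0xbe r1=0x92 r2=0x82 r3=0x24  N=1 Z=0
after  1: r0=0xbe r1=0x92 r2=0x82 r3=0xb6  N=1 Z=0
after  2: r0=0x38 r1=0x92 r2=0x82 r3=0xb6  N=0 Z=0
after  3: r0=0x38 r1=0x92 r2=0x8e r3=0xb6  N=1 Z=0
after  4: r0=0x38 r1=0x86 r2=0x8e r3=0xb6  N=1 Z=0
after  5: r0=0x38 r1=0x86 r2=0x8e r3=0x8e  N=1 Z=0
after  6: r0=0x38 r1=0x86 r2=0x8e r3=0x8e  N=1 Z=0
-- IRQ taken; context saved, return-PC = 7 --
mismatch: r3: reported 0x8c vs actual 0x8e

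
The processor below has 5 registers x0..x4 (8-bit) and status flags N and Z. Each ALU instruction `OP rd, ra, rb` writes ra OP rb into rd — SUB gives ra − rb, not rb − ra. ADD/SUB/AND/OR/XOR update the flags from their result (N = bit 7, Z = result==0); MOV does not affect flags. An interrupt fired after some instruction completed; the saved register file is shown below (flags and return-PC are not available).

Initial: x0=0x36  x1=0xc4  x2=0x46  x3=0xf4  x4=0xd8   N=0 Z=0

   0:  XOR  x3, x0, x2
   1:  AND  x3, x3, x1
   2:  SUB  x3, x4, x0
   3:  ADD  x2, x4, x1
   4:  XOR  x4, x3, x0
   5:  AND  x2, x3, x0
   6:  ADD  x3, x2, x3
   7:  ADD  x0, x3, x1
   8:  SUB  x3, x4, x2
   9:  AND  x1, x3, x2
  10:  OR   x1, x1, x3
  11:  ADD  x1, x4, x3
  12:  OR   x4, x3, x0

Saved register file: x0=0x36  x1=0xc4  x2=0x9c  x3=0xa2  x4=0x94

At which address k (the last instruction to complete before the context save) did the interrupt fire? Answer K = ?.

K = 4

after  0: x0=0x36 x1=0xc4 x2=0x46 x3=0x70 x4=0xd8  N=0 Z=0
after  1: x0=0x36 x1=0xc4 x2=0x46 x3=0x40 x4=0xd8  N=0 Z=0
after  2: x0=0x36 x1=0xc4 x2=0x46 x3=0xa2 x4=0xd8  N=1 Z=0
after  3: x0=0x36 x1=0xc4 x2=0x9c x3=0xa2 x4=0xd8  N=1 Z=0
after  4: x0=0x36 x1=0xc4 x2=0x9c x3=0xa2 x4=0x94  N=1 Z=0
-- IRQ taken; context saved, return-PC = 5 --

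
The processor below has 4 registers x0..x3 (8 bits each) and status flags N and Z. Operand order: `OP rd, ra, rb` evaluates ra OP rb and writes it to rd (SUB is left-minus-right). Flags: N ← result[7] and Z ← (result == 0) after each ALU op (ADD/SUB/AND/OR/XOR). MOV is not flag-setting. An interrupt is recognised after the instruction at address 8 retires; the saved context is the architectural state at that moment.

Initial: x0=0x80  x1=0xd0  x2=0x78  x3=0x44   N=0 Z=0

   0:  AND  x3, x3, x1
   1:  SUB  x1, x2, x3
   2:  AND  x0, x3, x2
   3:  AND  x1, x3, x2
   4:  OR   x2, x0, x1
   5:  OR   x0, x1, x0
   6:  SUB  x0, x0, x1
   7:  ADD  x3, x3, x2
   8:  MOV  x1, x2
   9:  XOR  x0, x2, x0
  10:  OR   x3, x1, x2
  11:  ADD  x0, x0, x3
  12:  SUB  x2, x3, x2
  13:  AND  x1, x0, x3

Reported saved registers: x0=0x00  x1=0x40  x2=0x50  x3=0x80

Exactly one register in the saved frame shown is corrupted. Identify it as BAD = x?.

BAD = x2

after  0: x0=0x80 x1=0xd0 x2=0x78 x3=0x40  N=0 Z=0
after  1: x0=0x80 x1=0x38 x2=0x78 x3=0x40  N=0 Z=0
after  2: x0=0x40 x1=0x38 x2=0x78 x3=0x40  N=0 Z=0
after  3: x0=0x40 x1=0x40 x2=0x78 x3=0x40  N=0 Z=0
after  4: x0=0x40 x1=0x40 x2=0x40 x3=0x40  N=0 Z=0
after  5: x0=0x40 x1=0x40 x2=0x40 x3=0x40  N=0 Z=0
after  6: x0=0x00 x1=0x40 x2=0x40 x3=0x40  N=0 Z=1
after  7: x0=0x00 x1=0x40 x2=0x40 x3=0x80  N=1 Z=0
after  8: x0=0x00 x1=0x40 x2=0x40 x3=0x80  N=1 Z=0
-- IRQ taken; context saved, return-PC = 9 --
mismatch: x2: reported 0x50 vs actual 0x40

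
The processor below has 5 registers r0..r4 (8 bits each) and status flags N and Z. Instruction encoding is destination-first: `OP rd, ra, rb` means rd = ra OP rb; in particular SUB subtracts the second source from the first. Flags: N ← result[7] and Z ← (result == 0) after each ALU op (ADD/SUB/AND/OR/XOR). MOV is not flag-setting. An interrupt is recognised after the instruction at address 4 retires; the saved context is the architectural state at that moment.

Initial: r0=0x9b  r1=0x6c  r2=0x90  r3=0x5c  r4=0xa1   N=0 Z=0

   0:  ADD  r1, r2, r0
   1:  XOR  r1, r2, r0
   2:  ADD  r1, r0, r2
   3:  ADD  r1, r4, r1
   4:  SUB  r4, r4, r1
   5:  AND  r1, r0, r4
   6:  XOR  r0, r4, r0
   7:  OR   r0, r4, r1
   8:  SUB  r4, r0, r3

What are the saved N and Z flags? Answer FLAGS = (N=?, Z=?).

FLAGS = (N=1, Z=0)

after  0: r0=0x9b r1=0x2b r2=0x90 r3=0x5c r4=0xa1  N=0 Z=0
after  1: r0=0x9b r1=0x0b r2=0x90 r3=0x5c r4=0xa1  N=0 Z=0
after  2: r0=0x9b r1=0x2b r2=0x90 r3=0x5c r4=0xa1  N=0 Z=0
after  3: r0=0x9b r1=0xcc r2=0x90 r3=0x5c r4=0xa1  N=1 Z=0
after  4: r0=0x9b r1=0xcc r2=0x90 r3=0x5c r4=0xd5  N=1 Z=0
-- IRQ taken; context saved, return-PC = 5 --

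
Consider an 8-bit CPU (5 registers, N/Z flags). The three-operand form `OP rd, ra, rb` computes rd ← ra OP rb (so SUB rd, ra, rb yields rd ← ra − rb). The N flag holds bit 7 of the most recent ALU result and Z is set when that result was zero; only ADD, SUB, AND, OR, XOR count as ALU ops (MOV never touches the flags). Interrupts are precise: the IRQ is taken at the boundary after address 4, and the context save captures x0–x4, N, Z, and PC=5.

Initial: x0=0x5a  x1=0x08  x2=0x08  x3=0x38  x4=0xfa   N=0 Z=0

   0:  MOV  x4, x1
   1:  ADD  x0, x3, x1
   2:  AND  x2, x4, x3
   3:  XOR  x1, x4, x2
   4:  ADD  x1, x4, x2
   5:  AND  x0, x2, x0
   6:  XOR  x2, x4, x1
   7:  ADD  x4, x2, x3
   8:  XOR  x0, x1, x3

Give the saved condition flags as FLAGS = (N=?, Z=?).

after  0: x0=0x5a x1=0x08 x2=0x08 x3=0x38 x4=0x08  N=0 Z=0
after  1: x0=0x40 x1=0x08 x2=0x08 x3=0x38 x4=0x08  N=0 Z=0
after  2: x0=0x40 x1=0x08 x2=0x08 x3=0x38 x4=0x08  N=0 Z=0
after  3: x0=0x40 x1=0x00 x2=0x08 x3=0x38 x4=0x08  N=0 Z=1
after  4: x0=0x40 x1=0x10 x2=0x08 x3=0x38 x4=0x08  N=0 Z=0
-- IRQ taken; context saved, return-PC = 5 --

FLAGS = (N=0, Z=0)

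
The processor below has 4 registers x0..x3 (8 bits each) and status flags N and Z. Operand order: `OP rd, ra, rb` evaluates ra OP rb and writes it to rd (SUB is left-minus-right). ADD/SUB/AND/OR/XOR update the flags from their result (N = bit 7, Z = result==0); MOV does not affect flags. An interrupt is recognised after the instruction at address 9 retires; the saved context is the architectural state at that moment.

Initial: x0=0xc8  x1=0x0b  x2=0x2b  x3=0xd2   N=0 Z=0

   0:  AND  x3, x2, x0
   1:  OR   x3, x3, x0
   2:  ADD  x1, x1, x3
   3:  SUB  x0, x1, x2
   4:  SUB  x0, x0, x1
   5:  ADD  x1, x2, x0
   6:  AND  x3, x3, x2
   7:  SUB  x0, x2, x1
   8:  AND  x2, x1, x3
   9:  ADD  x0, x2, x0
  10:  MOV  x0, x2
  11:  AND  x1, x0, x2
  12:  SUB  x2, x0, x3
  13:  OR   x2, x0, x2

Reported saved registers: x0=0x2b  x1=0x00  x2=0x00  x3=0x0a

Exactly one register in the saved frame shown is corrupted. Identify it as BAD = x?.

BAD = x3

after  0: x0=0xc8 x1=0x0b x2=0x2b x3=0x08  N=0 Z=0
after  1: x0=0xc8 x1=0x0b x2=0x2b x3=0xc8  N=1 Z=0
after  2: x0=0xc8 x1=0xd3 x2=0x2b x3=0xc8  N=1 Z=0
after  3: x0=0xa8 x1=0xd3 x2=0x2b x3=0xc8  N=1 Z=0
after  4: x0=0xd5 x1=0xd3 x2=0x2b x3=0xc8  N=1 Z=0
after  5: x0=0xd5 x1=0x00 x2=0x2b x3=0xc8  N=0 Z=1
after  6: x0=0xd5 x1=0x00 x2=0x2b x3=0x08  N=0 Z=0
after  7: x0=0x2b x1=0x00 x2=0x2b x3=0x08  N=0 Z=0
after  8: x0=0x2b x1=0x00 x2=0x00 x3=0x08  N=0 Z=1
after  9: x0=0x2b x1=0x00 x2=0x00 x3=0x08  N=0 Z=0
-- IRQ taken; context saved, return-PC = 10 --
mismatch: x3: reported 0x0a vs actual 0x08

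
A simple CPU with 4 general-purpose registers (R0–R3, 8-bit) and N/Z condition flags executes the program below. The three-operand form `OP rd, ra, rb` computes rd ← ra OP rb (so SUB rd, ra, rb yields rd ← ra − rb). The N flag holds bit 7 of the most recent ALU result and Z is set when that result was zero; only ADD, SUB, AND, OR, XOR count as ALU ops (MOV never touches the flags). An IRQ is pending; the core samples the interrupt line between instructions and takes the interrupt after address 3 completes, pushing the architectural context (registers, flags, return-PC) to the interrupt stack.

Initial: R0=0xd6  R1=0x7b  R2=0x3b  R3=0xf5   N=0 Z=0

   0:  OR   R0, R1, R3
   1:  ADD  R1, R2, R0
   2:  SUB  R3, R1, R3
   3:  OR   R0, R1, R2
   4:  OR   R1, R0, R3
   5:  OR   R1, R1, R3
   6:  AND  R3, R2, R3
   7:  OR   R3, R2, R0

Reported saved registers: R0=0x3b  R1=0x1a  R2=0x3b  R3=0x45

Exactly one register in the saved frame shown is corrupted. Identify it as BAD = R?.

BAD = R1

after  0: R0=0xff R1=0x7b R2=0x3b R3=0xf5  N=1 Z=0
after  1: R0=0xff R1=0x3a R2=0x3b R3=0xf5  N=0 Z=0
after  2: R0=0xff R1=0x3a R2=0x3b R3=0x45  N=0 Z=0
after  3: R0=0x3b R1=0x3a R2=0x3b R3=0x45  N=0 Z=0
-- IRQ taken; context saved, return-PC = 4 --
mismatch: R1: reported 0x1a vs actual 0x3a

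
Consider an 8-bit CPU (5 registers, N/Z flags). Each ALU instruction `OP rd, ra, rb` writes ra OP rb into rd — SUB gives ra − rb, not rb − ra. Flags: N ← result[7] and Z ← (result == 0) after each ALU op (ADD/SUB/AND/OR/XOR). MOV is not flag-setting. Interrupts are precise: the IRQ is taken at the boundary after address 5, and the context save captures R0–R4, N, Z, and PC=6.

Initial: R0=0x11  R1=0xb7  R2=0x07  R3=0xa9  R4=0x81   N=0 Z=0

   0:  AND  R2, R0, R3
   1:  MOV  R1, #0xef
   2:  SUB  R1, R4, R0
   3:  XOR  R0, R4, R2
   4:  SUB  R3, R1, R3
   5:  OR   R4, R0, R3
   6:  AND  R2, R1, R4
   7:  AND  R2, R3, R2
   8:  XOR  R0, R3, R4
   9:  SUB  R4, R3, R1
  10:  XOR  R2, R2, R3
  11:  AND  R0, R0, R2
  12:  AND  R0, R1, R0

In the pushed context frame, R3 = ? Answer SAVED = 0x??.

after  0: R0=0x11 R1=0xb7 R2=0x01 R3=0xa9 R4=0x81  N=0 Z=0
after  1: R0=0x11 R1=0xef R2=0x01 R3=0xa9 R4=0x81  N=0 Z=0
after  2: R0=0x11 R1=0x70 R2=0x01 R3=0xa9 R4=0x81  N=0 Z=0
after  3: R0=0x80 R1=0x70 R2=0x01 R3=0xa9 R4=0x81  N=1 Z=0
after  4: R0=0x80 R1=0x70 R2=0x01 R3=0xc7 R4=0x81  N=1 Z=0
after  5: R0=0x80 R1=0x70 R2=0x01 R3=0xc7 R4=0xc7  N=1 Z=0
-- IRQ taken; context saved, return-PC = 6 --

SAVED = 0xc7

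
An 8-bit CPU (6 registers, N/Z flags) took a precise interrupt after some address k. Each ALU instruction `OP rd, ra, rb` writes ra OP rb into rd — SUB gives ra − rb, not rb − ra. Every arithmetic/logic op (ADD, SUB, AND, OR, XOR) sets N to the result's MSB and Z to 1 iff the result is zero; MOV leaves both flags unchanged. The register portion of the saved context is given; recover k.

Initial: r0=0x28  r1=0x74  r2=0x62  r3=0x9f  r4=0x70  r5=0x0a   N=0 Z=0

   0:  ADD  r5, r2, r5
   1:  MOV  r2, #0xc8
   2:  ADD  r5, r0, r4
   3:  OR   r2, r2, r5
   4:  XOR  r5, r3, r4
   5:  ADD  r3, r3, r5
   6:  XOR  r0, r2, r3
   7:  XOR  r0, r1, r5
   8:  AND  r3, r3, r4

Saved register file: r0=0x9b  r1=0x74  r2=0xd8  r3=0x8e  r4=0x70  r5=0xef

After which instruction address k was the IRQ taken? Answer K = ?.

after  0: r0=0x28 r1=0x74 r2=0x62 r3=0x9f r4=0x70 r5=0x6c  N=0 Z=0
after  1: r0=0x28 r1=0x74 r2=0xc8 r3=0x9f r4=0x70 r5=0x6c  N=0 Z=0
after  2: r0=0x28 r1=0x74 r2=0xc8 r3=0x9f r4=0x70 r5=0x98  N=1 Z=0
after  3: r0=0x28 r1=0x74 r2=0xd8 r3=0x9f r4=0x70 r5=0x98  N=1 Z=0
after  4: r0=0x28 r1=0x74 r2=0xd8 r3=0x9f r4=0x70 r5=0xef  N=1 Z=0
after  5: r0=0x28 r1=0x74 r2=0xd8 r3=0x8e r4=0x70 r5=0xef  N=1 Z=0
after  6: r0=0x56 r1=0x74 r2=0xd8 r3=0x8e r4=0x70 r5=0xef  N=0 Z=0
after  7: r0=0x9b r1=0x74 r2=0xd8 r3=0x8e r4=0x70 r5=0xef  N=1 Z=0
-- IRQ taken; context saved, return-PC = 8 --

K = 7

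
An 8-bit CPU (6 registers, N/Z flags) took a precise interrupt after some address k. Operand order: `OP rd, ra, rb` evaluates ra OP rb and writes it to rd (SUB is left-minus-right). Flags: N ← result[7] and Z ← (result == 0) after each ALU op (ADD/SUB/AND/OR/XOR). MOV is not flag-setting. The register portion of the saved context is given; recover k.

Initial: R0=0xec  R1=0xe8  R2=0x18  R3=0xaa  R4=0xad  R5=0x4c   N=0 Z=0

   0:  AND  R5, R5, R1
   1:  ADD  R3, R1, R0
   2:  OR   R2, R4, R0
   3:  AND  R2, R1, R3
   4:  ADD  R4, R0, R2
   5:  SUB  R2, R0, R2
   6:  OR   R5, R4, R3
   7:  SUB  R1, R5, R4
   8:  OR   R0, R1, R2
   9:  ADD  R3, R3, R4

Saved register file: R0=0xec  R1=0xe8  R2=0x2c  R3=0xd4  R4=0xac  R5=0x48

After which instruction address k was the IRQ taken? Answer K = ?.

K = 5

after  0: R0=0xec R1=0xe8 R2=0x18 R3=0xaa R4=0xad R5=0x48  N=0 Z=0
after  1: R0=0xec R1=0xe8 R2=0x18 R3=0xd4 R4=0xad R5=0x48  N=1 Z=0
after  2: R0=0xec R1=0xe8 R2=0xed R3=0xd4 R4=0xad R5=0x48  N=1 Z=0
after  3: R0=0xec R1=0xe8 R2=0xc0 R3=0xd4 R4=0xad R5=0x48  N=1 Z=0
after  4: R0=0xec R1=0xe8 R2=0xc0 R3=0xd4 R4=0xac R5=0x48  N=1 Z=0
after  5: R0=0xec R1=0xe8 R2=0x2c R3=0xd4 R4=0xac R5=0x48  N=0 Z=0
-- IRQ taken; context saved, return-PC = 6 --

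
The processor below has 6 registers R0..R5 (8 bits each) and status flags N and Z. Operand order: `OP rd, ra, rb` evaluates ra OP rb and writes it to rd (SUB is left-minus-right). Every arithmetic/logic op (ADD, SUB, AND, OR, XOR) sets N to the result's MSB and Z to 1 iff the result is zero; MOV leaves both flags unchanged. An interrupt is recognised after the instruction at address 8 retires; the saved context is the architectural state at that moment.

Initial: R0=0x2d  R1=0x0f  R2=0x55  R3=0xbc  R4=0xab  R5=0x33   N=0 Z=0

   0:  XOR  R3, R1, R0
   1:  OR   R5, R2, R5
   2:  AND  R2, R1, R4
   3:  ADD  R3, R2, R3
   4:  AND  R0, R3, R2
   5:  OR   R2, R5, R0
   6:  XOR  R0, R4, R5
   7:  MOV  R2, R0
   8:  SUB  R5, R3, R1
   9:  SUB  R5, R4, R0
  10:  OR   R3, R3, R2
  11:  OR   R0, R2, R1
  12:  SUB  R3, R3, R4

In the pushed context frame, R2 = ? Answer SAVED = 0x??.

after  0: R0=0x2d R1=0x0f R2=0x55 R3=0x22 R4=0xab R5=0x33  N=0 Z=0
after  1: R0=0x2d R1=0x0f R2=0x55 R3=0x22 R4=0xab R5=0x77  N=0 Z=0
after  2: R0=0x2d R1=0x0f R2=0x0b R3=0x22 R4=0xab R5=0x77  N=0 Z=0
after  3: R0=0x2d R1=0x0f R2=0x0b R3=0x2d R4=0xab R5=0x77  N=0 Z=0
after  4: R0=0x09 R1=0x0f R2=0x0b R3=0x2d R4=0xab R5=0x77  N=0 Z=0
after  5: R0=0x09 R1=0x0f R2=0x7f R3=0x2d R4=0xab R5=0x77  N=0 Z=0
after  6: R0=0xdc R1=0x0f R2=0x7f R3=0x2d R4=0xab R5=0x77  N=1 Z=0
after  7: R0=0xdc R1=0x0f R2=0xdc R3=0x2d R4=0xab R5=0x77  N=1 Z=0
after  8: R0=0xdc R1=0x0f R2=0xdc R3=0x2d R4=0xab R5=0x1e  N=0 Z=0
-- IRQ taken; context saved, return-PC = 9 --

SAVED = 0xdc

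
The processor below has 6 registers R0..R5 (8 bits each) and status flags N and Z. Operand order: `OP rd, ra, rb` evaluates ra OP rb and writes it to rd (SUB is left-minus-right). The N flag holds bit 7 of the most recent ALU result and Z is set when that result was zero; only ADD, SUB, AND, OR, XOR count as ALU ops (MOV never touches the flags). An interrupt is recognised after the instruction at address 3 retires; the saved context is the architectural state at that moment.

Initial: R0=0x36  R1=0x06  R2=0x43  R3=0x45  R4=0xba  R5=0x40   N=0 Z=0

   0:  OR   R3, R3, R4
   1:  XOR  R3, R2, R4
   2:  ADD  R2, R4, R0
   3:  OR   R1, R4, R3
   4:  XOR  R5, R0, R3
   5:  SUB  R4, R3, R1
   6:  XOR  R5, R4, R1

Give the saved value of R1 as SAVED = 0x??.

after  0: R0=0x36 R1=0x06 R2=0x43 R3=0xff R4=0xba R5=0x40  N=1 Z=0
after  1: R0=0x36 R1=0x06 R2=0x43 R3=0xf9 R4=0xba R5=0x40  N=1 Z=0
after  2: R0=0x36 R1=0x06 R2=0xf0 R3=0xf9 R4=0xba R5=0x40  N=1 Z=0
after  3: R0=0x36 R1=0xfb R2=0xf0 R3=0xf9 R4=0xba R5=0x40  N=1 Z=0
-- IRQ taken; context saved, return-PC = 4 --

SAVED = 0xfb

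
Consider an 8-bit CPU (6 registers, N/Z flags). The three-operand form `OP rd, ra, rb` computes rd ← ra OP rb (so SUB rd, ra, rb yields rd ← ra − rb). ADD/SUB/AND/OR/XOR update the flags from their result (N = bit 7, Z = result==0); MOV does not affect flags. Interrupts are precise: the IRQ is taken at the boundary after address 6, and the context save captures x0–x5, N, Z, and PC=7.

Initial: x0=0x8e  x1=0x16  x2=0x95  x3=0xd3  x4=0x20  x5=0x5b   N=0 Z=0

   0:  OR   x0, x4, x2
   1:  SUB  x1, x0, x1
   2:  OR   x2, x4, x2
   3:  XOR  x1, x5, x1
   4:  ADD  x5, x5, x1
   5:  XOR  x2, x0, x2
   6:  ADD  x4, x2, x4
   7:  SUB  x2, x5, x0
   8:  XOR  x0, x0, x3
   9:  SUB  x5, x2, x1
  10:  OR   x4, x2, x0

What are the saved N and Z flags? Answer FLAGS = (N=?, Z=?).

after  0: x0=0xb5 x1=0x16 x2=0x95 x3=0xd3 x4=0x20 x5=0x5b  N=1 Z=0
after  1: x0=0xb5 x1=0x9f x2=0x95 x3=0xd3 x4=0x20 x5=0x5b  N=1 Z=0
after  2: x0=0xb5 x1=0x9f x2=0xb5 x3=0xd3 x4=0x20 x5=0x5b  N=1 Z=0
after  3: x0=0xb5 x1=0xc4 x2=0xb5 x3=0xd3 x4=0x20 x5=0x5b  N=1 Z=0
after  4: x0=0xb5 x1=0xc4 x2=0xb5 x3=0xd3 x4=0x20 x5=0x1f  N=0 Z=0
after  5: x0=0xb5 x1=0xc4 x2=0x00 x3=0xd3 x4=0x20 x5=0x1f  N=0 Z=1
after  6: x0=0xb5 x1=0xc4 x2=0x00 x3=0xd3 x4=0x20 x5=0x1f  N=0 Z=0
-- IRQ taken; context saved, return-PC = 7 --

FLAGS = (N=0, Z=0)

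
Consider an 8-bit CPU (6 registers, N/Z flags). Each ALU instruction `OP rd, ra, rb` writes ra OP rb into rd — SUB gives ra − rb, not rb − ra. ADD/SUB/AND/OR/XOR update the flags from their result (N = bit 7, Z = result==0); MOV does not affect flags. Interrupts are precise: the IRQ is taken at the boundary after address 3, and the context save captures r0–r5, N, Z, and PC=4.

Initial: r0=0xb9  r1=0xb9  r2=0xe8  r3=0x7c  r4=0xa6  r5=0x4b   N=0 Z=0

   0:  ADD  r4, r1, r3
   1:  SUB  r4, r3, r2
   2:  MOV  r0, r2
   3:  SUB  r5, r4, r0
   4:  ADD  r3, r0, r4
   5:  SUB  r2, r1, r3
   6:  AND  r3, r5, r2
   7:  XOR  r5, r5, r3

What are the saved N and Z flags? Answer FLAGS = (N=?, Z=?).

after  0: r0=0xb9 r1=0xb9 r2=0xe8 r3=0x7c r4=0x35 r5=0x4b  N=0 Z=0
after  1: r0=0xb9 r1=0xb9 r2=0xe8 r3=0x7c r4=0x94 r5=0x4b  N=1 Z=0
after  2: r0=0xe8 r1=0xb9 r2=0xe8 r3=0x7c r4=0x94 r5=0x4b  N=1 Z=0
after  3: r0=0xe8 r1=0xb9 r2=0xe8 r3=0x7c r4=0x94 r5=0xac  N=1 Z=0
-- IRQ taken; context saved, return-PC = 4 --

FLAGS = (N=1, Z=0)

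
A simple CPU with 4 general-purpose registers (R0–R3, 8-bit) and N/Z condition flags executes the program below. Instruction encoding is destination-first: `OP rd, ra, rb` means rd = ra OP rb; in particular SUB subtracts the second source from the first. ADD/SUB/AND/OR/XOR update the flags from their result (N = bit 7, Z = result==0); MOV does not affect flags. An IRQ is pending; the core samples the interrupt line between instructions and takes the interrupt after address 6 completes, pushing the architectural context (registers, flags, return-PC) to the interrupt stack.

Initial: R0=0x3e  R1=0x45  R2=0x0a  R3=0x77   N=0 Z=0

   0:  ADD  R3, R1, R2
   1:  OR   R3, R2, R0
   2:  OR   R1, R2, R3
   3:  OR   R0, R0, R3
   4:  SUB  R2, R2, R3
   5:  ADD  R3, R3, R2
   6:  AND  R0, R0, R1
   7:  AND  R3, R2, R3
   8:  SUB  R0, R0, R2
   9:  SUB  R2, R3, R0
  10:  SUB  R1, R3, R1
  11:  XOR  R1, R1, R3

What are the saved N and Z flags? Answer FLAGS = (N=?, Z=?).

after  0: R0=0x3e R1=0x45 R2=0x0a R3=0x4f  N=0 Z=0
after  1: R0=0x3e R1=0x45 R2=0x0a R3=0x3e  N=0 Z=0
after  2: R0=0x3e R1=0x3e R2=0x0a R3=0x3e  N=0 Z=0
after  3: R0=0x3e R1=0x3e R2=0x0a R3=0x3e  N=0 Z=0
after  4: R0=0x3e R1=0x3e R2=0xcc R3=0x3e  N=1 Z=0
after  5: R0=0x3e R1=0x3e R2=0xcc R3=0x0a  N=0 Z=0
after  6: R0=0x3e R1=0x3e R2=0xcc R3=0x0a  N=0 Z=0
-- IRQ taken; context saved, return-PC = 7 --

FLAGS = (N=0, Z=0)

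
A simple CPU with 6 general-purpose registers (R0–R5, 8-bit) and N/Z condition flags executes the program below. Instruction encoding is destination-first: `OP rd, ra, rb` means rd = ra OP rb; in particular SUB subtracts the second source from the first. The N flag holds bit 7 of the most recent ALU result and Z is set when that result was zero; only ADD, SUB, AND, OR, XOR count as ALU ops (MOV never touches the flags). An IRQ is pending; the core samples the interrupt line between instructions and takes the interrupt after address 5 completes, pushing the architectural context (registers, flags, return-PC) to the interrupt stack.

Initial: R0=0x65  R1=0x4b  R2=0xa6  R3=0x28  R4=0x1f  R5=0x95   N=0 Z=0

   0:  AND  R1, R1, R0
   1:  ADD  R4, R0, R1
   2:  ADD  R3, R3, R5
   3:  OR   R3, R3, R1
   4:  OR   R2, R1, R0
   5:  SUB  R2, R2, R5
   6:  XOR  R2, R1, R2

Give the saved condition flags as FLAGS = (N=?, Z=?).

FLAGS = (N=1, Z=0)

after  0: R0=0x65 R1=0x41 R2=0xa6 R3=0x28 R4=0x1f R5=0x95  N=0 Z=0
after  1: R0=0x65 R1=0x41 R2=0xa6 R3=0x28 R4=0xa6 R5=0x95  N=1 Z=0
after  2: R0=0x65 R1=0x41 R2=0xa6 R3=0xbd R4=0xa6 R5=0x95  N=1 Z=0
after  3: R0=0x65 R1=0x41 R2=0xa6 R3=0xfd R4=0xa6 R5=0x95  N=1 Z=0
after  4: R0=0x65 R1=0x41 R2=0x65 R3=0xfd R4=0xa6 R5=0x95  N=0 Z=0
after  5: R0=0x65 R1=0x41 R2=0xd0 R3=0xfd R4=0xa6 R5=0x95  N=1 Z=0
-- IRQ taken; context saved, return-PC = 6 --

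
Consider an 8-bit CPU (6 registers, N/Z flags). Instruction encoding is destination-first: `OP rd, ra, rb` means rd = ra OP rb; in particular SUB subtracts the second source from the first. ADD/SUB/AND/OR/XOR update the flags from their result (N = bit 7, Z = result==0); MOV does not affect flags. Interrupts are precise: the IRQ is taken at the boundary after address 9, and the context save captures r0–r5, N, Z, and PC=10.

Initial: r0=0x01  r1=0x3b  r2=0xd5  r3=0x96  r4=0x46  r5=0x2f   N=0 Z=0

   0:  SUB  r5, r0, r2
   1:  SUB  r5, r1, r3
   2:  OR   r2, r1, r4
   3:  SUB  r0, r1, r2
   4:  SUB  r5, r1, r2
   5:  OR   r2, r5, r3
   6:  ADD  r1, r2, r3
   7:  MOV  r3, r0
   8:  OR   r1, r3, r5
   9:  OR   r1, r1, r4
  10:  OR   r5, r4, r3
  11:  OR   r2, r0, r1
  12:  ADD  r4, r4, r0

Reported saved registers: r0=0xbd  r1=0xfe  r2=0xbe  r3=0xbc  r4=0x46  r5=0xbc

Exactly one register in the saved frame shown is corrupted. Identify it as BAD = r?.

after  0: r0=0x01 r1=0x3b r2=0xd5 r3=0x96 r4=0x46 r5=0x2c  N=0 Z=0
after  1: r0=0x01 r1=0x3b r2=0xd5 r3=0x96 r4=0x46 r5=0xa5  N=1 Z=0
after  2: r0=0x01 r1=0x3b r2=0x7f r3=0x96 r4=0x46 r5=0xa5  N=0 Z=0
after  3: r0=0xbc r1=0x3b r2=0x7f r3=0x96 r4=0x46 r5=0xa5  N=1 Z=0
after  4: r0=0xbc r1=0x3b r2=0x7f r3=0x96 r4=0x46 r5=0xbc  N=1 Z=0
after  5: r0=0xbc r1=0x3b r2=0xbe r3=0x96 r4=0x46 r5=0xbc  N=1 Z=0
after  6: r0=0xbc r1=0x54 r2=0xbe r3=0x96 r4=0x46 r5=0xbc  N=0 Z=0
after  7: r0=0xbc r1=0x54 r2=0xbe r3=0xbc r4=0x46 r5=0xbc  N=0 Z=0
after  8: r0=0xbc r1=0xbc r2=0xbe r3=0xbc r4=0x46 r5=0xbc  N=1 Z=0
after  9: r0=0xbc r1=0xfe r2=0xbe r3=0xbc r4=0x46 r5=0xbc  N=1 Z=0
-- IRQ taken; context saved, return-PC = 10 --
mismatch: r0: reported 0xbd vs actual 0xbc

BAD = r0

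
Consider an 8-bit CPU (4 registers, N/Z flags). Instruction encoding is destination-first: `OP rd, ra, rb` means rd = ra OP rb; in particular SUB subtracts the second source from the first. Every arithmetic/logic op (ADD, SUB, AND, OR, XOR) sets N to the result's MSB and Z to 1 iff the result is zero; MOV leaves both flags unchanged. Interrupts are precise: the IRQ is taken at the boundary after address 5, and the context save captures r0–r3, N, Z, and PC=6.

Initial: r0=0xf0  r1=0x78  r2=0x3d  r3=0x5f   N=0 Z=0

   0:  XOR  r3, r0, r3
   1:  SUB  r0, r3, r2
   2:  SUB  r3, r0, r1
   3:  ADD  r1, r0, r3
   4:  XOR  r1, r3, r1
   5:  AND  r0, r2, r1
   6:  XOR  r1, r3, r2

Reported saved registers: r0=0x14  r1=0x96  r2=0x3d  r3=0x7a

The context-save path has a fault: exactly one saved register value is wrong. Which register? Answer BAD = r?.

BAD = r3

after  0: r0=0xf0 r1=0x78 r2=0x3d r3=0xaf  N=1 Z=0
after  1: r0=0x72 r1=0x78 r2=0x3d r3=0xaf  N=0 Z=0
after  2: r0=0x72 r1=0x78 r2=0x3d r3=0xfa  N=1 Z=0
after  3: r0=0x72 r1=0x6c r2=0x3d r3=0xfa  N=0 Z=0
after  4: r0=0x72 r1=0x96 r2=0x3d r3=0xfa  N=1 Z=0
after  5: r0=0x14 r1=0x96 r2=0x3d r3=0xfa  N=0 Z=0
-- IRQ taken; context saved, return-PC = 6 --
mismatch: r3: reported 0x7a vs actual 0xfa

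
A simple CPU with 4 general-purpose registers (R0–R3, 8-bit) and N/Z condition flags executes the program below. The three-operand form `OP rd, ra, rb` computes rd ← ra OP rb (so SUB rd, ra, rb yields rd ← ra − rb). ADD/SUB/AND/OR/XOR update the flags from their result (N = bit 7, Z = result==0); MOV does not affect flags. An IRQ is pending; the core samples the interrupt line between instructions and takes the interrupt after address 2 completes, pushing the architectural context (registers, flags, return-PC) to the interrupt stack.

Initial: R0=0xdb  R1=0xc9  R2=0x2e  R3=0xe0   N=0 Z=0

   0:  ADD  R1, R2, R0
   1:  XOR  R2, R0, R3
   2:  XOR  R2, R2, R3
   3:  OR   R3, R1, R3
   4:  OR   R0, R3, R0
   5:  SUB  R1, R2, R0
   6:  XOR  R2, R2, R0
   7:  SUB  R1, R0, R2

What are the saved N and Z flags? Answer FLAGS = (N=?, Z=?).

after  0: R0=0xdb R1=0x09 R2=0x2e R3=0xe0  N=0 Z=0
after  1: R0=0xdb R1=0x09 R2=0x3b R3=0xe0  N=0 Z=0
after  2: R0=0xdb R1=0x09 R2=0xdb R3=0xe0  N=1 Z=0
-- IRQ taken; context saved, return-PC = 3 --

FLAGS = (N=1, Z=0)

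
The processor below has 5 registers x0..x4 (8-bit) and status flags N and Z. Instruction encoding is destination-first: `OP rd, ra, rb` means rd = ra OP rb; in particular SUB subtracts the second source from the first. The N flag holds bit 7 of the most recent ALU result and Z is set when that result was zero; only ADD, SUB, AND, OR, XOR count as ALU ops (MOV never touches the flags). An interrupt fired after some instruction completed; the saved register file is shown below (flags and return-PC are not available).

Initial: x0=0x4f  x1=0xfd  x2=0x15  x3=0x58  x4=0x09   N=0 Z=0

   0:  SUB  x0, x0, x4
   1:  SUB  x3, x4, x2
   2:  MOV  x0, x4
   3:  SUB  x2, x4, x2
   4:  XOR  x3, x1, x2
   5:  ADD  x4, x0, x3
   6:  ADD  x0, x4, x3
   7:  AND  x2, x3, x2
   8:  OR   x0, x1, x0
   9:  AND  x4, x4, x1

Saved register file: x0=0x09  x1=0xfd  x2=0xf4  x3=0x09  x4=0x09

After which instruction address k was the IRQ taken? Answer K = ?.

K = 4

after  0: x0=0x46 x1=0xfd x2=0x15 x3=0x58 x4=0x09  N=0 Z=0
after  1: x0=0x46 x1=0xfd x2=0x15 x3=0xf4 x4=0x09  N=1 Z=0
after  2: x0=0x09 x1=0xfd x2=0x15 x3=0xf4 x4=0x09  N=1 Z=0
after  3: x0=0x09 x1=0xfd x2=0xf4 x3=0xf4 x4=0x09  N=1 Z=0
after  4: x0=0x09 x1=0xfd x2=0xf4 x3=0x09 x4=0x09  N=0 Z=0
-- IRQ taken; context saved, return-PC = 5 --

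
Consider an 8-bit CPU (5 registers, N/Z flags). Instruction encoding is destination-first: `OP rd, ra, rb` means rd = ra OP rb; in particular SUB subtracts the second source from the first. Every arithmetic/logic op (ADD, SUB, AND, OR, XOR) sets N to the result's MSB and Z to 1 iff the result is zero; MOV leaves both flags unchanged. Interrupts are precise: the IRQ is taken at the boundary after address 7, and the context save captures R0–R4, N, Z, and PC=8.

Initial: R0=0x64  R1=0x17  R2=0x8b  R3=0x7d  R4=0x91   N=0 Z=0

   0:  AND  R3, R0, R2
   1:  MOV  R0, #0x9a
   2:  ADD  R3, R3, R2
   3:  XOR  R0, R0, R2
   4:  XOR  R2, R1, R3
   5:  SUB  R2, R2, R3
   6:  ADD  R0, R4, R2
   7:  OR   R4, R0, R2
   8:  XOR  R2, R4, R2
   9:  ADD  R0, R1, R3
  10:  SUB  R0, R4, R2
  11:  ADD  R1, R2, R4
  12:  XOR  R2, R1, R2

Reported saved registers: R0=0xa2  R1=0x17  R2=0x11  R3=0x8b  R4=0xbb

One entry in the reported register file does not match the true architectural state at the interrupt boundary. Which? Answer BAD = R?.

after  0: R0=0x64 R1=0x17 R2=0x8b R3=0x00 R4=0x91  N=0 Z=1
after  1: R0=0x9a R1=0x17 R2=0x8b R3=0x00 R4=0x91  N=0 Z=1
after  2: R0=0x9a R1=0x17 R2=0x8b R3=0x8b R4=0x91  N=1 Z=0
after  3: R0=0x11 R1=0x17 R2=0x8b R3=0x8b R4=0x91  N=0 Z=0
after  4: R0=0x11 R1=0x17 R2=0x9c R3=0x8b R4=0x91  N=1 Z=0
after  5: R0=0x11 R1=0x17 R2=0x11 R3=0x8b R4=0x91  N=0 Z=0
after  6: R0=0xa2 R1=0x17 R2=0x11 R3=0x8b R4=0x91  N=1 Z=0
after  7: R0=0xa2 R1=0x17 R2=0x11 R3=0x8b R4=0xb3  N=1 Z=0
-- IRQ taken; context saved, return-PC = 8 --
mismatch: R4: reported 0xbb vs actual 0xb3

BAD = R4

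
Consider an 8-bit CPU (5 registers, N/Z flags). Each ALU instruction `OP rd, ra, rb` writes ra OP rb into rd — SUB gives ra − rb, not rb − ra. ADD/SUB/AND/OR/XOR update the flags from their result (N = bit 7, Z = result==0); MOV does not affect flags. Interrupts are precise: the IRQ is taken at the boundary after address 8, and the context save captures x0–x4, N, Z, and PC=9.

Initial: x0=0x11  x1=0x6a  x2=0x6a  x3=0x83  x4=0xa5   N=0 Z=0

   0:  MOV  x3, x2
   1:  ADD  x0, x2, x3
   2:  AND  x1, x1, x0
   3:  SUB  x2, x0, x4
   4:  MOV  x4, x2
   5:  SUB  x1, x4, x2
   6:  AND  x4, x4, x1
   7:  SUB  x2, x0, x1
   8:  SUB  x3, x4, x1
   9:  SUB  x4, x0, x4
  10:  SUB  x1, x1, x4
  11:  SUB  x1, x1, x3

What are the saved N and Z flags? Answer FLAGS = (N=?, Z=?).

FLAGS = (N=0, Z=1)

after  0: x0=0x11 x1=0x6a x2=0x6a x3=0x6a x4=0xa5  N=0 Z=0
after  1: x0=0xd4 x1=0x6a x2=0x6a x3=0x6a x4=0xa5  N=1 Z=0
after  2: x0=0xd4 x1=0x40 x2=0x6a x3=0x6a x4=0xa5  N=0 Z=0
after  3: x0=0xd4 x1=0x40 x2=0x2f x3=0x6a x4=0xa5  N=0 Z=0
after  4: x0=0xd4 x1=0x40 x2=0x2f x3=0x6a x4=0x2f  N=0 Z=0
after  5: x0=0xd4 x1=0x00 x2=0x2f x3=0x6a x4=0x2f  N=0 Z=1
after  6: x0=0xd4 x1=0x00 x2=0x2f x3=0x6a x4=0x00  N=0 Z=1
after  7: x0=0xd4 x1=0x00 x2=0xd4 x3=0x6a x4=0x00  N=1 Z=0
after  8: x0=0xd4 x1=0x00 x2=0xd4 x3=0x00 x4=0x00  N=0 Z=1
-- IRQ taken; context saved, return-PC = 9 --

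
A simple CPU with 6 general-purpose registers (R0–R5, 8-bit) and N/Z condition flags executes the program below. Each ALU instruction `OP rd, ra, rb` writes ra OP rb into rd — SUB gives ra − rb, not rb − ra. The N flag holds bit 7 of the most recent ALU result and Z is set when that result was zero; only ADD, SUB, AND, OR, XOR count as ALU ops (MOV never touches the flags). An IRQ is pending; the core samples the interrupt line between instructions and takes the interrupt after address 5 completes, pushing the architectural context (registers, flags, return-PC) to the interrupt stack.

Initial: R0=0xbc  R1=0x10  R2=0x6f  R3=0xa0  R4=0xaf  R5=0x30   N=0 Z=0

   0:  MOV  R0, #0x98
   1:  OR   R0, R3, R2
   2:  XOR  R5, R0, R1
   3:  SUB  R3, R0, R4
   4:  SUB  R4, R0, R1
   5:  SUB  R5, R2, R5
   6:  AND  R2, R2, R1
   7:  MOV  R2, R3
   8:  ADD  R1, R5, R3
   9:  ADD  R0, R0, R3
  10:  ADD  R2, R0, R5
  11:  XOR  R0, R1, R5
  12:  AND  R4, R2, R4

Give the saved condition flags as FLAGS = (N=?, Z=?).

FLAGS = (N=0, Z=0)

after  0: R0=0x98 R1=0x10 R2=0x6f R3=0xa0 R4=0xaf R5=0x30  N=0 Z=0
after  1: R0=0xef R1=0x10 R2=0x6f R3=0xa0 R4=0xaf R5=0x30  N=1 Z=0
after  2: R0=0xef R1=0x10 R2=0x6f R3=0xa0 R4=0xaf R5=0xff  N=1 Z=0
after  3: R0=0xef R1=0x10 R2=0x6f R3=0x40 R4=0xaf R5=0xff  N=0 Z=0
after  4: R0=0xef R1=0x10 R2=0x6f R3=0x40 R4=0xdf R5=0xff  N=1 Z=0
after  5: R0=0xef R1=0x10 R2=0x6f R3=0x40 R4=0xdf R5=0x70  N=0 Z=0
-- IRQ taken; context saved, return-PC = 6 --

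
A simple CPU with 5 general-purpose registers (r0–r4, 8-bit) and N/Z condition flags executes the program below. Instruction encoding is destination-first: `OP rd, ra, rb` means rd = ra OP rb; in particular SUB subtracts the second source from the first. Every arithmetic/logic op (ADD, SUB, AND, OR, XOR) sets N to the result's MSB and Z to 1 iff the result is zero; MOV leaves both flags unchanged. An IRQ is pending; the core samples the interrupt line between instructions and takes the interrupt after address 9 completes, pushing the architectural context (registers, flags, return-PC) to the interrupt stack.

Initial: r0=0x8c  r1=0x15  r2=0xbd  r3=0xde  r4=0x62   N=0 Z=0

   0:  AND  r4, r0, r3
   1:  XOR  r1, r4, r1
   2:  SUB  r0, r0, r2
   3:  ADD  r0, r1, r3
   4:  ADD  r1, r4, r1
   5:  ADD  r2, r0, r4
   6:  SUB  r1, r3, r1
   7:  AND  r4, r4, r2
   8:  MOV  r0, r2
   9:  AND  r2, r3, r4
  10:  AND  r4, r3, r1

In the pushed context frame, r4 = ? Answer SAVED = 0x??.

after  0: r0=0x8c r1=0x15 r2=0xbd r3=0xde r4=0x8c  N=1 Z=0
after  1: r0=0x8c r1=0x99 r2=0xbd r3=0xde r4=0x8c  N=1 Z=0
after  2: r0=0xcf r1=0x99 r2=0xbd r3=0xde r4=0x8c  N=1 Z=0
after  3: r0=0x77 r1=0x99 r2=0xbd r3=0xde r4=0x8c  N=0 Z=0
after  4: r0=0x77 r1=0x25 r2=0xbd r3=0xde r4=0x8c  N=0 Z=0
after  5: r0=0x77 r1=0x25 r2=0x03 r3=0xde r4=0x8c  N=0 Z=0
after  6: r0=0x77 r1=0xb9 r2=0x03 r3=0xde r4=0x8c  N=1 Z=0
after  7: r0=0x77 r1=0xb9 r2=0x03 r3=0xde r4=0x00  N=0 Z=1
after  8: r0=0x03 r1=0xb9 r2=0x03 r3=0xde r4=0x00  N=0 Z=1
after  9: r0=0x03 r1=0xb9 r2=0x00 r3=0xde r4=0x00  N=0 Z=1
-- IRQ taken; context saved, return-PC = 10 --

SAVED = 0x00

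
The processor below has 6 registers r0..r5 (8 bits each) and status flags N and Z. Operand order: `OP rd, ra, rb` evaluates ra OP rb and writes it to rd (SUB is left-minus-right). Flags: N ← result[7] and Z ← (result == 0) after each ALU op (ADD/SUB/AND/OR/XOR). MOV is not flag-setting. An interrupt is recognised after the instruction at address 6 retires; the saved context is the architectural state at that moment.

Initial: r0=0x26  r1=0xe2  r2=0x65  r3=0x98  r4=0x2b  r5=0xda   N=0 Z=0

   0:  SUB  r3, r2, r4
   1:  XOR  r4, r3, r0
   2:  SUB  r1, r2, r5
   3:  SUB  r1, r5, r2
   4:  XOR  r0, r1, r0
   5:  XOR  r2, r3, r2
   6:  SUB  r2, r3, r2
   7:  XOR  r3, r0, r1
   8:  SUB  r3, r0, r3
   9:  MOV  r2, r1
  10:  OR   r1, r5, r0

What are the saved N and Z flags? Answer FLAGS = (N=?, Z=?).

FLAGS = (N=1, Z=0)

after  0: r0=0x26 r1=0xe2 r2=0x65 r3=0x3a r4=0x2b r5=0xda  N=0 Z=0
after  1: r0=0x26 r1=0xe2 r2=0x65 r3=0x3a r4=0x1c r5=0xda  N=0 Z=0
after  2: r0=0x26 r1=0x8b r2=0x65 r3=0x3a r4=0x1c r5=0xda  N=1 Z=0
after  3: r0=0x26 r1=0x75 r2=0x65 r3=0x3a r4=0x1c r5=0xda  N=0 Z=0
after  4: r0=0x53 r1=0x75 r2=0x65 r3=0x3a r4=0x1c r5=0xda  N=0 Z=0
after  5: r0=0x53 r1=0x75 r2=0x5f r3=0x3a r4=0x1c r5=0xda  N=0 Z=0
after  6: r0=0x53 r1=0x75 r2=0xdb r3=0x3a r4=0x1c r5=0xda  N=1 Z=0
-- IRQ taken; context saved, return-PC = 7 --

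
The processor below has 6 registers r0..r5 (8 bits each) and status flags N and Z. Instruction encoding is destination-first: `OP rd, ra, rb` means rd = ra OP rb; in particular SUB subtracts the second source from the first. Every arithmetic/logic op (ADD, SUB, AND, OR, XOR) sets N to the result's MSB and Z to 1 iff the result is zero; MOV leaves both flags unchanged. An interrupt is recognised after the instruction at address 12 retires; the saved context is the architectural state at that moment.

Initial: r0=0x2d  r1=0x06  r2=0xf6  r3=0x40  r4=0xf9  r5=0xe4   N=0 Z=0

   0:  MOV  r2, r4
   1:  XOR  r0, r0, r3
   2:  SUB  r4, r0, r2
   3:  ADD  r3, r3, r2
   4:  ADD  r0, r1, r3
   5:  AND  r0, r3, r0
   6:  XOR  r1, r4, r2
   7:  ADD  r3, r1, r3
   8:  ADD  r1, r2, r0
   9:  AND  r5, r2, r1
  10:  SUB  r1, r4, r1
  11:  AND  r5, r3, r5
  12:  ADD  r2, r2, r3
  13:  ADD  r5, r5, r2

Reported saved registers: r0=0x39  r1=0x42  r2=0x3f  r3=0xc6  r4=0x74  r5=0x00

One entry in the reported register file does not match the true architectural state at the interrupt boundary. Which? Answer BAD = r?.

after  0: r0=0x2d r1=0x06 r2=0xf9 r3=0x40 r4=0xf9 r5=0xe4  N=0 Z=0
after  1: r0=0x6d r1=0x06 r2=0xf9 r3=0x40 r4=0xf9 r5=0xe4  N=0 Z=0
after  2: r0=0x6d r1=0x06 r2=0xf9 r3=0x40 r4=0x74 r5=0xe4  N=0 Z=0
after  3: r0=0x6d r1=0x06 r2=0xf9 r3=0x39 r4=0x74 r5=0xe4  N=0 Z=0
after  4: r0=0x3f r1=0x06 r2=0xf9 r3=0x39 r4=0x74 r5=0xe4  N=0 Z=0
after  5: r0=0x39 r1=0x06 r2=0xf9 r3=0x39 r4=0x74 r5=0xe4  N=0 Z=0
after  6: r0=0x39 r1=0x8d r2=0xf9 r3=0x39 r4=0x74 r5=0xe4  N=1 Z=0
after  7: r0=0x39 r1=0x8d r2=0xf9 r3=0xc6 r4=0x74 r5=0xe4  N=1 Z=0
after  8: r0=0x39 r1=0x32 r2=0xf9 r3=0xc6 r4=0x74 r5=0xe4  N=0 Z=0
after  9: r0=0x39 r1=0x32 r2=0xf9 r3=0xc6 r4=0x74 r5=0x30  N=0 Z=0
after 10: r0=0x39 r1=0x42 r2=0xf9 r3=0xc6 r4=0x74 r5=0x30  N=0 Z=0
after 11: r0=0x39 r1=0x42 r2=0xf9 r3=0xc6 r4=0x74 r5=0x00  N=0 Z=1
after 12: r0=0x39 r1=0x42 r2=0xbf r3=0xc6 r4=0x74 r5=0x00  N=1 Z=0
-- IRQ taken; context saved, return-PC = 13 --
mismatch: r2: reported 0x3f vs actual 0xbf

BAD = r2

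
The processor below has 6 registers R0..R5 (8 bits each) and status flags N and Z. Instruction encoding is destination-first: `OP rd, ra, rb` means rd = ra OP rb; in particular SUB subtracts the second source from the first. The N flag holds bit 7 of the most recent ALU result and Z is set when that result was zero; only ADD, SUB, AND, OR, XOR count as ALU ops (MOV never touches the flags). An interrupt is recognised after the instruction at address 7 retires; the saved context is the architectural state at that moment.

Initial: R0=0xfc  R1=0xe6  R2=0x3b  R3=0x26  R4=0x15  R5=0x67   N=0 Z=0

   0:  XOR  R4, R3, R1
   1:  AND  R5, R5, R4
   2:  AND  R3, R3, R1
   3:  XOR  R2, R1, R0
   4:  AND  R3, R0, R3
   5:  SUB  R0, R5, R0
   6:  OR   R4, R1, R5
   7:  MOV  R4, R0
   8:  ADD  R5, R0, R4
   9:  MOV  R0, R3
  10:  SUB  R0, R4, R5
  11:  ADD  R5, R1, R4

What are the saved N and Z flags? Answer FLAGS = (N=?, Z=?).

FLAGS = (N=1, Z=0)

after  0: R0=0xfc R1=0xe6 R2=0x3b R3=0x26 R4=0xc0 R5=0x67  N=1 Z=0
after  1: R0=0xfc R1=0xe6 R2=0x3b R3=0x26 R4=0xc0 R5=0x40  N=0 Z=0
after  2: R0=0xfc R1=0xe6 R2=0x3b R3=0x26 R4=0xc0 R5=0x40  N=0 Z=0
after  3: R0=0xfc R1=0xe6 R2=0x1a R3=0x26 R4=0xc0 R5=0x40  N=0 Z=0
after  4: R0=0xfc R1=0xe6 R2=0x1a R3=0x24 R4=0xc0 R5=0x40  N=0 Z=0
after  5: R0=0x44 R1=0xe6 R2=0x1a R3=0x24 R4=0xc0 R5=0x40  N=0 Z=0
after  6: R0=0x44 R1=0xe6 R2=0x1a R3=0x24 R4=0xe6 R5=0x40  N=1 Z=0
after  7: R0=0x44 R1=0xe6 R2=0x1a R3=0x24 R4=0x44 R5=0x40  N=1 Z=0
-- IRQ taken; context saved, return-PC = 8 --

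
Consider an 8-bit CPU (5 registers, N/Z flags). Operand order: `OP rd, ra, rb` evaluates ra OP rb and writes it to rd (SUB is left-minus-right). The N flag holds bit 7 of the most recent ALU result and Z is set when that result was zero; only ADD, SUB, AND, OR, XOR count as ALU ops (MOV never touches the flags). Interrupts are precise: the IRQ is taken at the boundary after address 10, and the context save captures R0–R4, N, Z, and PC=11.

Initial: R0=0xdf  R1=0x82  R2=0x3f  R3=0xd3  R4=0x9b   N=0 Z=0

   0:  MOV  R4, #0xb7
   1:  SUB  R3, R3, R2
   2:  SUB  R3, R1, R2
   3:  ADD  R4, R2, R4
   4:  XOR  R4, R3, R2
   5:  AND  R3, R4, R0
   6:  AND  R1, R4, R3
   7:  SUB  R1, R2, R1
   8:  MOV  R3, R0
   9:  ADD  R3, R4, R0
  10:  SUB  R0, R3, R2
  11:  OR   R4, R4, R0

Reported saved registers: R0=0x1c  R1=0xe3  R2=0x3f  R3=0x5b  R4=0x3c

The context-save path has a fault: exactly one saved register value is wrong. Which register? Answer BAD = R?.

after  0: R0=0xdf R1=0x82 R2=0x3f R3=0xd3 R4=0xb7  N=0 Z=0
after  1: R0=0xdf R1=0x82 R2=0x3f R3=0x94 R4=0xb7  N=1 Z=0
after  2: R0=0xdf R1=0x82 R2=0x3f R3=0x43 R4=0xb7  N=0 Z=0
after  3: R0=0xdf R1=0x82 R2=0x3f R3=0x43 R4=0xf6  N=1 Z=0
after  4: R0=0xdf R1=0x82 R2=0x3f R3=0x43 R4=0x7c  N=0 Z=0
after  5: R0=0xdf R1=0x82 R2=0x3f R3=0x5c R4=0x7c  N=0 Z=0
after  6: R0=0xdf R1=0x5c R2=0x3f R3=0x5c R4=0x7c  N=0 Z=0
after  7: R0=0xdf R1=0xe3 R2=0x3f R3=0x5c R4=0x7c  N=1 Z=0
after  8: R0=0xdf R1=0xe3 R2=0x3f R3=0xdf R4=0x7c  N=1 Z=0
after  9: R0=0xdf R1=0xe3 R2=0x3f R3=0x5b R4=0x7c  N=0 Z=0
after 10: R0=0x1c R1=0xe3 R2=0x3f R3=0x5b R4=0x7c  N=0 Z=0
-- IRQ taken; context saved, return-PC = 11 --
mismatch: R4: reported 0x3c vs actual 0x7c

BAD = R4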